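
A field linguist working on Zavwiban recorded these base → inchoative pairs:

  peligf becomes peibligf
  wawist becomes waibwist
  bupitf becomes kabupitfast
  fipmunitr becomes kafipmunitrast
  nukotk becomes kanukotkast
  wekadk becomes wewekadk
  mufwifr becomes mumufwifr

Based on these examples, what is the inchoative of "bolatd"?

kabolatdast

peligf and bupitf both end in -f yet inflect differently (peibligf, kabupitfast), so the final letter is not what conditions the rule; the second-to-last letter is.
"bolatd" has second-to-last letter 't'. The stems whose second-to-last letter is 't' (bupitf → kabupitfast, fipmunitr → kafipmunitrast, nukotk → kanukotkast) add ka- … -ast around the stem.
So bolatd → kabolatdast.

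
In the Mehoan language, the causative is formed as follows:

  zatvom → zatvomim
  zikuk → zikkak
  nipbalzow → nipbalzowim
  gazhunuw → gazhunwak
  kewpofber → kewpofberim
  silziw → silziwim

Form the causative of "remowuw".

remowwak

gazhunuw and silziw both end in -w yet inflect differently (gazhunwak, silziwim), so the final letter is not what conditions the rule; the last vowel is.
"remowuw" has last vowel 'u'. The stems whose last vowel is 'u' (gazhunuw → gazhunwak, zikuk → zikkak) delete the last vowel and add -ak.
The other pattern: stems whose last vowel is 'e', 'i' or 'o' add -im.
So remowuw → remowwak.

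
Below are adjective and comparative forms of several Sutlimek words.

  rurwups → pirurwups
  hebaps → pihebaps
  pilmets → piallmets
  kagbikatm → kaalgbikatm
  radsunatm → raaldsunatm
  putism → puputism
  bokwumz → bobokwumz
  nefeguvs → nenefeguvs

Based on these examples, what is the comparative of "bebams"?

rurwups and pilmets both end in -s yet inflect differently (pirurwups, piallmets), so the final letter is not what conditions the rule; the second-to-last letter is.
"bebams" has second-to-last letter 'm'. The one such stem in the data (bokwumz → bobokwumz) repeats the first consonant+vowel as a prefix (as do putism, nefeguvs), so the same rule applies.
So bebams → bebebams.

bebebams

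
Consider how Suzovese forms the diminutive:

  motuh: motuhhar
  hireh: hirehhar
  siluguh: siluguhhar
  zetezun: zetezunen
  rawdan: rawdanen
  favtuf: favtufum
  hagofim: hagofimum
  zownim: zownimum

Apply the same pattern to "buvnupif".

buvnupifum

"buvnupif" ends in -f. The one such stem in the data (favtuf → favtufum) adds -um, so the same rule applies.
So buvnupif → buvnupifum.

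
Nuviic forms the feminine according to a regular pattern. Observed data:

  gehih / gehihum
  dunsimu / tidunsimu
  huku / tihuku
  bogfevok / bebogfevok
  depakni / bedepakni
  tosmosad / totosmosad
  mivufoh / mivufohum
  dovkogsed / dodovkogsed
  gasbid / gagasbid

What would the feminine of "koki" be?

gasbid and gehih both have last vowel 'i' yet inflect differently (gagasbid, gehihum), so the last vowel is not what conditions the rule; the final letter is.
"koki" ends in -i. The one such stem in the data (depakni → bedepakni) adds the prefix be-, so the same rule applies.
The other patterns: stems ending in -u add the prefix ti-; stems ending in -d repeat the first consonant+vowel as a prefix; stems ending in -h add -um.
So koki → bekoki.

bekoki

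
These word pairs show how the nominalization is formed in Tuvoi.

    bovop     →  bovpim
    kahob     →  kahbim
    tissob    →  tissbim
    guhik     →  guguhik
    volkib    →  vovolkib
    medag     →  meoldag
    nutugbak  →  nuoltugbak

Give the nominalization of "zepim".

"zepim" has last vowel 'i'. The stems whose last vowel is 'i' (guhik → guguhik, volkib → vovolkib) repeat the first consonant+vowel as a prefix.
So zepim → zezepim.

zezepim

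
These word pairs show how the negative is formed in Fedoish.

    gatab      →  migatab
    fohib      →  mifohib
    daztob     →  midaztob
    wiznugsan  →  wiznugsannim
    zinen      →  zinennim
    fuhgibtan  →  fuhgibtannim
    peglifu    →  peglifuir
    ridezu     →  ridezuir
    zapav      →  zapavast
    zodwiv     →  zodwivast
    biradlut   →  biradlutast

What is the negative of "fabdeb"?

gatab and wiznugsan both have last vowel 'a' yet inflect differently (migatab, wiznugsannim), so the last vowel is not what conditions the rule; the final letter is.
"fabdeb" ends in -b. The stems ending in -b (gatab → migatab, fohib → mifohib, daztob → midaztob) add the prefix mi-.
So fabdeb → mifabdeb.

mifabdeb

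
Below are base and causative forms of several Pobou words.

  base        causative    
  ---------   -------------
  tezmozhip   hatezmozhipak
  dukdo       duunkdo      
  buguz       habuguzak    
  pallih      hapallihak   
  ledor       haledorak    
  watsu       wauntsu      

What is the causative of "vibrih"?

watsu and buguz both have last vowel 'u' yet inflect differently (wauntsu, habuguzak), so the last vowel is not what conditions the rule; whether the stem ends in a vowel or a consonant is.
"vibrih" ends in a consonant. The stems ending in a consonant (buguz → habuguzak, pallih → hapallihak, tezmozhip → hatezmozhipak) add ha- … -ak around the stem.
The other pattern: stems ending in a vowel insert -un- after the first vowel.
So vibrih → havibrihak.

havibrihak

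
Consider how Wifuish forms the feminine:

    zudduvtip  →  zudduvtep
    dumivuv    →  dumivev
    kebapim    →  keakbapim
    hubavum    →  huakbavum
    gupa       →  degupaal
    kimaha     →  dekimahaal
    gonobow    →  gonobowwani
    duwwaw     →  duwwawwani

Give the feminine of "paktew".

paktewwani

zudduvtip and kebapim both have last vowel 'i' yet inflect differently (zudduvtep, keakbapim), so the last vowel is not what conditions the rule; the final letter is.
"paktew" ends in -w. The stems ending in -w (gonobow → gonobowwani, duwwaw → duwwawwani) double the final consonant and add -ani.
The other patterns: stems ending in -p or -v change the last vowel to 'e'; stems ending in -m insert -ak- after the first vowel; stems ending in -a add de- … -al around the stem.
So paktew → paktewwani.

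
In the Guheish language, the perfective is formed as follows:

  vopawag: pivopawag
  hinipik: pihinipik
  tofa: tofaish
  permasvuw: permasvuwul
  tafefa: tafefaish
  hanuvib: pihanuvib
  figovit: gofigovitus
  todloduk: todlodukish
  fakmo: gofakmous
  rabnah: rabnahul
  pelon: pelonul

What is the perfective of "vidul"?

pividul

todloduk and hinipik both end in -k yet inflect differently (todlodukish, pihinipik), so the final letter is not what conditions the rule; the first letter is.
"vidul" begins with v-. The one such stem in the data (vopawag → pivopawag) adds the prefix pi-, so the same rule applies.
The other patterns: stems beginning with p- or r- add -ul; stems beginning with f- add go- … -us around the stem; stems beginning with t- add -ish.
So vidul → pividul.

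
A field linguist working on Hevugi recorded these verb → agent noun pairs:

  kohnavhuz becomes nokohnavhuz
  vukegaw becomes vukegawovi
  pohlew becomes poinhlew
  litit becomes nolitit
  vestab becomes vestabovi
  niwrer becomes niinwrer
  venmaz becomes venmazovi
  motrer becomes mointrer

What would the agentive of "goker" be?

goinker

vukegaw and pohlew both end in -w yet inflect differently (vukegawovi, poinhlew), so the final letter is not what conditions the rule; the last vowel is.
"goker" has last vowel 'e'. The stems whose last vowel is 'e' (pohlew → poinhlew, niwrer → niinwrer, motrer → mointrer) insert -in- after the first vowel.
So goker → goinker.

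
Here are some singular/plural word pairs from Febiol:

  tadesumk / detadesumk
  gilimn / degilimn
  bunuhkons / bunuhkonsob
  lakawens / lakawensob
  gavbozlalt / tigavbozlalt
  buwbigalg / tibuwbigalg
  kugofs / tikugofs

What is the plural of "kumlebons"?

bunuhkons and kugofs both end in -s yet inflect differently (bunuhkonsob, tikugofs), so the final letter is not what conditions the rule; the second-to-last letter is.
"kumlebons" has second-to-last letter 'n'. The stems whose second-to-last letter is 'n' (bunuhkons → bunuhkonsob, lakawens → lakawensob) add -ob.
So kumlebons → kumlebonsob.

kumlebonsob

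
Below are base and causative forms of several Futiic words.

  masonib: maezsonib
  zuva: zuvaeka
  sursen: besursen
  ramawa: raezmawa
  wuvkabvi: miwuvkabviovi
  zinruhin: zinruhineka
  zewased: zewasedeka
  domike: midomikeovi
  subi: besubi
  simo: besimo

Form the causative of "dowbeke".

midowbekeovi

subi and wuvkabvi both end in -i yet inflect differently (besubi, miwuvkabviovi), so the final letter is not what conditions the rule; the first letter is.
"dowbeke" begins with d-. The one such stem in the data (domike → midomikeovi) adds mi- … -ovi around the stem, so the same rule applies.
So dowbeke → midowbekeovi.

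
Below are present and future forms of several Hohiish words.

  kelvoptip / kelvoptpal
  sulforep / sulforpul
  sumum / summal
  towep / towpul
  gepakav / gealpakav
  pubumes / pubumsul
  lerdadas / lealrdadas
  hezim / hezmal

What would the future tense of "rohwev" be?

kelvoptip and towep both end in -p yet inflect differently (kelvoptpal, towpul), so the final letter is not what conditions the rule; the last vowel is.
"rohwev" has last vowel 'e'. The stems whose last vowel is 'e' (towep → towpul, sulforep → sulforpul, pubumes → pubumsul) delete the last vowel and add -ul.
The other patterns: stems whose last vowel is 'i' or 'u' delete the last vowel and add -al; stems whose last vowel is 'a' insert -al- after the first vowel.
So rohwev → rohwvul.

rohwvul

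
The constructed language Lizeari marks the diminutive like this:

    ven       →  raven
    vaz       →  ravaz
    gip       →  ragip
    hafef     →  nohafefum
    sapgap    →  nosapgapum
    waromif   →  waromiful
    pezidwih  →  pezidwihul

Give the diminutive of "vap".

ravap

"vap" has 1 vowel. The stems with 1 vowel (ven → raven, vaz → ravaz, gip → ragip) add the prefix ra-.
So vap → ravap.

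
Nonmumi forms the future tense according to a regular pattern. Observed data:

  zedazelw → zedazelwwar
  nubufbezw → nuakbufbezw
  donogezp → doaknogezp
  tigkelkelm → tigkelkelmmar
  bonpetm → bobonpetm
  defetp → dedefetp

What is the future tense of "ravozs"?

bonpetm and tigkelkelm both end in -m yet inflect differently (bobonpetm, tigkelkelmmar), so the final letter is not what conditions the rule; the second-to-last letter is.
"ravozs" has second-to-last letter 'z'. The stems whose second-to-last letter is 'z' (donogezp → doaknogezp, nubufbezw → nuakbufbezw) insert -ak- after the first vowel.
The other patterns: stems whose second-to-last letter is 't' repeat the first consonant+vowel as a prefix; stems whose second-to-last letter is 'l' double the final consonant and add -ar.
So ravozs → raakvozs.

raakvozs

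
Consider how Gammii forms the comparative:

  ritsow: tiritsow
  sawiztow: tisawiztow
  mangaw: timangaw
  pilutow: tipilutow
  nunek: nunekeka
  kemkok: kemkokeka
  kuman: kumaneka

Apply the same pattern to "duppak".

duppakeka

ritsow and kemkok both have last vowel 'o' yet inflect differently (tiritsow, kemkokeka), so the last vowel is not what conditions the rule; the final letter is.
"duppak" ends in -k. The stems ending in -k (nunek → nunekeka, kemkok → kemkokeka) add -eka.
The other pattern: stems ending in -w add the prefix ti-.
So duppak → duppakeka.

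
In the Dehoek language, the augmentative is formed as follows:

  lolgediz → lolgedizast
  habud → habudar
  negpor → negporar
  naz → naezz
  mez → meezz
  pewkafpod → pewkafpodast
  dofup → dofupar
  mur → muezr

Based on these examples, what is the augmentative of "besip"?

mur and negpor both end in -r yet inflect differently (muezr, negporar), so the final letter is not what conditions the rule; the number of vowels is.
"besip" has 2 vowels. The stems with 2 vowels (habud → habudar, negpor → negporar, dofup → dofupar) add -ar.
The other patterns: stems with 1 vowel insert -ez- after the first vowel; stems with 3 vowels add -ast.
So besip → besipar.

besipar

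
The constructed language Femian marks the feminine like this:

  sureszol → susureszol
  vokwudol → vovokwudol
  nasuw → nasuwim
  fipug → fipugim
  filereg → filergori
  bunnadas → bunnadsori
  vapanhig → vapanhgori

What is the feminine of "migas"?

migsori

"migas" has last vowel 'a'. The one such stem in the data (bunnadas → bunnadsori) deletes the last vowel and adds -ori (as do filereg, vapanhig), so the same rule applies.
The other patterns: stems whose last vowel is 'o' repeat the first consonant+vowel as a prefix; stems whose last vowel is 'u' add -im.
So migas → migsori.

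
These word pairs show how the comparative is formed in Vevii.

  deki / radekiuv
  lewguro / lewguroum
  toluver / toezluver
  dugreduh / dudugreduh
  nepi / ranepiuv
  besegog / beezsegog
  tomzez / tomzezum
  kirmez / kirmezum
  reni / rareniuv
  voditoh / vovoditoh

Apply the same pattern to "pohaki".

lewguro and voditoh both have last vowel 'o' yet inflect differently (lewguroum, vovoditoh), so the last vowel is not what conditions the rule; the final letter is.
"pohaki" ends in -i. The stems ending in -i (reni → rareniuv, nepi → ranepiuv, deki → radekiuv) add ra- … -uv around the stem.
So pohaki → rapohakiuv.

rapohakiuv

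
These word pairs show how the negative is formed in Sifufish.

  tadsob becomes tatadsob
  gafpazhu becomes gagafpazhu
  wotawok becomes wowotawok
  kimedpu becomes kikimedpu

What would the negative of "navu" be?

nanavu

Every pair shown (tadsob → tatadsob, gafpazhu → gagafpazhu, wotawok → wowotawok, …) follows the same rule: repeat the first consonant+vowel as a prefix.
So navu → nanavu.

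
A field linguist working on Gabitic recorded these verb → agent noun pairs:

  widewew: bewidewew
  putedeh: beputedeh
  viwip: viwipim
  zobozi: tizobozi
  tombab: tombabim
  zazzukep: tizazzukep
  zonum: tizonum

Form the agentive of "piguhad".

zazzukep and viwip both end in -p yet inflect differently (tizazzukep, viwipim), so the final letter is not what conditions the rule; the first letter is.
"piguhad" begins with p-. The one such stem in the data (putedeh → beputedeh) adds the prefix be-, so the same rule applies.
The other patterns: stems beginning with z- add the prefix ti-; stems beginning with t- or v- add -im.
So piguhad → bepiguhad.

bepiguhad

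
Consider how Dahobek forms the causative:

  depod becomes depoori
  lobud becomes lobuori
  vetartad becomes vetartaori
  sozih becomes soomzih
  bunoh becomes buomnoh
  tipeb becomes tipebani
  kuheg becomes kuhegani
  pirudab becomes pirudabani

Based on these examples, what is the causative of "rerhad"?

rerhaori

"rerhad" ends in -d. The stems ending in -d (depod → depoori, lobud → lobuori, vetartad → vetartaori) drop the final letter and add -ori.
The other patterns: stems ending in -h insert -om- after the first vowel; stems ending in -b or -g add -ani.
So rerhad → rerhaori.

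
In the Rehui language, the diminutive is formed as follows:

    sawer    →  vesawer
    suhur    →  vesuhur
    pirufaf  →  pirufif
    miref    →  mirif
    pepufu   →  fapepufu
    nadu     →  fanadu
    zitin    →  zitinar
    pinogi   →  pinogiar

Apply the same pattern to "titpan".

titpanar

sawer and miref both have last vowel 'e' yet inflect differently (vesawer, mirif), so the last vowel is not what conditions the rule; the final letter is.
"titpan" ends in -n. The one such stem in the data (zitin → zitinar) adds -ar, so the same rule applies.
The other patterns: stems ending in -r add the prefix ve-; stems ending in -f change the last vowel to 'i'; stems ending in -u add the prefix fa-.
So titpan → titpanar.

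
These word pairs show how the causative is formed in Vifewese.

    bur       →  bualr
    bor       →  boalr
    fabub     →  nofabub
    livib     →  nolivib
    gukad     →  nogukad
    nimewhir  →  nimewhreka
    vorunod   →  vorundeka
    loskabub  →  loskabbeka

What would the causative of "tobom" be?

bur and nimewhir both end in -r yet inflect differently (bualr, nimewhreka), so the final letter is not what conditions the rule; the number of vowels is.
"tobom" has 2 vowels. The stems with 2 vowels (fabub → nofabub, livib → nolivib, gukad → nogukad) add the prefix no-.
The other patterns: stems with 1 vowel insert -al- after the first vowel; stems with 3 vowels delete the last vowel and add -eka.
So tobom → notobom.

notobom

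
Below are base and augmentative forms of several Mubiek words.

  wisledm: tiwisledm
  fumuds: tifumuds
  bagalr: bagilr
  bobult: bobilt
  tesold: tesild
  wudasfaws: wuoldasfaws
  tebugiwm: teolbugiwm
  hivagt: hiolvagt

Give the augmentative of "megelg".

megilg

fumuds and wudasfaws both end in -s yet inflect differently (tifumuds, wuoldasfaws), so the final letter is not what conditions the rule; the second-to-last letter is.
"megelg" has second-to-last letter 'l'. The stems whose second-to-last letter is 'l' (bagalr → bagilr, bobult → bobilt, tesold → tesild) change the last vowel to 'i'.
The other patterns: stems whose second-to-last letter is 'd' add the prefix ti-; stems whose second-to-last letter is 'g' or 'w' insert -ol- after the first vowel.
So megelg → megilg.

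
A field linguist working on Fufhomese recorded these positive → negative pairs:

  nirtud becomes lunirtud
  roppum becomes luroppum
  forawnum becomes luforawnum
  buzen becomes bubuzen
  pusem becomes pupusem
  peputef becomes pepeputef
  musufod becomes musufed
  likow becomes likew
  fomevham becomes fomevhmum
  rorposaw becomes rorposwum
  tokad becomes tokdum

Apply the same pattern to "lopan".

lopnum

roppum and pusem both end in -m yet inflect differently (luroppum, pupusem), so the final letter is not what conditions the rule; the last vowel is.
"lopan" has last vowel 'a'. The stems whose last vowel is 'a' (fomevham → fomevhmum, rorposaw → rorposwum, tokad → tokdum) delete the last vowel and add -um.
The other patterns: stems whose last vowel is 'u' add the prefix lu-; stems whose last vowel is 'e' repeat the first consonant+vowel as a prefix; stems whose last vowel is 'o' change the last vowel to 'e'.
So lopan → lopnum.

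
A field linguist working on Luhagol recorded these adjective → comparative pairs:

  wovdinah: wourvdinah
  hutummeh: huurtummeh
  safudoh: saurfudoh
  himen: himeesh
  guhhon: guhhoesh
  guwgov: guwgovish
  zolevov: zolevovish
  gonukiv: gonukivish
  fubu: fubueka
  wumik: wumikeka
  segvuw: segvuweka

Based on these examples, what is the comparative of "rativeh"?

raurtiveh

hutummeh and himen both have last vowel 'e' yet inflect differently (huurtummeh, himeesh), so the last vowel is not what conditions the rule; the final letter is.
"rativeh" ends in -h. The stems ending in -h (wovdinah → wourvdinah, hutummeh → huurtummeh, safudoh → saurfudoh) insert -ur- after the first vowel.
The other patterns: stems ending in -n drop the final letter and add -esh; stems ending in -v add -ish; stems ending in -k, -u or -w add -eka.
So rativeh → raurtiveh.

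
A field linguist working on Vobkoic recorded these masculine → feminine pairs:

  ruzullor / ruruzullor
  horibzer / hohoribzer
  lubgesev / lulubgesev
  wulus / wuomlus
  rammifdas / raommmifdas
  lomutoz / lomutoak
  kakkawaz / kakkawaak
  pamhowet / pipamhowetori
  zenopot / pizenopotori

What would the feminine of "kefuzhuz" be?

kefuzhuak

"kefuzhuz" ends in -z. The stems ending in -z (lomutoz → lomutoak, kakkawaz → kakkawaak) drop the final letter and add -ak.
The other patterns: stems ending in -r or -v repeat the first consonant+vowel as a prefix; stems ending in -s insert -om- after the first vowel; stems ending in -t add pi- … -ori around the stem.
So kefuzhuz → kefuzhuak.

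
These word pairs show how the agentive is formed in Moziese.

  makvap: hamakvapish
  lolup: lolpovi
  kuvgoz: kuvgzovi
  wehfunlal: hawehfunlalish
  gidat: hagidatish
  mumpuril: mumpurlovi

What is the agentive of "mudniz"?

mudnzovi

"mudniz" has last vowel 'i'. The one such stem in the data (mumpuril → mumpurlovi) deletes the last vowel and adds -ovi (as do kuvgoz, lolup), so the same rule applies.
The other pattern: stems whose last vowel is 'a' add ha- … -ish around the stem.
So mudniz → mudnzovi.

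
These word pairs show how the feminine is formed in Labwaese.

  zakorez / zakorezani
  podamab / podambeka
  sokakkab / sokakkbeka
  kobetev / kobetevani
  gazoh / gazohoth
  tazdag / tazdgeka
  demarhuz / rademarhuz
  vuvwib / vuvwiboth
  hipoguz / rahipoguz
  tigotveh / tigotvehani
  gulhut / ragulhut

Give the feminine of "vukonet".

vukonetani

zakorez and hipoguz both end in -z yet inflect differently (zakorezani, rahipoguz), so the final letter is not what conditions the rule; the last vowel is.
"vukonet" has last vowel 'e'. The stems whose last vowel is 'e' (zakorez → zakorezani, tigotveh → tigotvehani, kobetev → kobetevani) add -ani.
So vukonet → vukonetani.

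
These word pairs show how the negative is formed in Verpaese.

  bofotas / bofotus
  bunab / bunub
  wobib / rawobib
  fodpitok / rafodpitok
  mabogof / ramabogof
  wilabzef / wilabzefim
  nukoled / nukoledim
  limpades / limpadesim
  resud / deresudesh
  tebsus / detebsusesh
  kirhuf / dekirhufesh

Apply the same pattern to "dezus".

bunab and wobib both end in -b yet inflect differently (bunub, rawobib), so the final letter is not what conditions the rule; the last vowel is.
"dezus" has last vowel 'u'. The stems whose last vowel is 'u' (resud → deresudesh, tebsus → detebsusesh, kirhuf → dekirhufesh) add de- … -esh around the stem.
The other patterns: stems whose last vowel is 'a' change the last vowel to 'u'; stems whose last vowel is 'i' or 'o' add the prefix ra-; stems whose last vowel is 'e' add -im.
So dezus → dedezusesh.

dedezusesh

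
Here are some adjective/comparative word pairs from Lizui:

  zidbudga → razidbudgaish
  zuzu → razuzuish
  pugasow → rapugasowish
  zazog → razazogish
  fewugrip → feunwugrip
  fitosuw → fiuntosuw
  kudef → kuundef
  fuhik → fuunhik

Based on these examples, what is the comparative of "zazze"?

pugasow and fitosuw both end in -w yet inflect differently (rapugasowish, fiuntosuw), so the final letter is not what conditions the rule; the first letter is.
"zazze" begins with z-. The stems beginning with z- (zidbudga → razidbudgaish, zuzu → razuzuish, zazog → razazogish) add ra- … -ish around the stem.
So zazze → razazzeish.

razazzeish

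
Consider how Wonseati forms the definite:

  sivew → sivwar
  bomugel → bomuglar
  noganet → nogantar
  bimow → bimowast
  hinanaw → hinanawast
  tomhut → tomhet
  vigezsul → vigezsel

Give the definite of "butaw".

butawast

sivew and bimow both end in -w yet inflect differently (sivwar, bimowast), so the final letter is not what conditions the rule; the last vowel is.
"butaw" has last vowel 'a'. The one such stem in the data (hinanaw → hinanawast) adds -ast, so the same rule applies.
So butaw → butawast.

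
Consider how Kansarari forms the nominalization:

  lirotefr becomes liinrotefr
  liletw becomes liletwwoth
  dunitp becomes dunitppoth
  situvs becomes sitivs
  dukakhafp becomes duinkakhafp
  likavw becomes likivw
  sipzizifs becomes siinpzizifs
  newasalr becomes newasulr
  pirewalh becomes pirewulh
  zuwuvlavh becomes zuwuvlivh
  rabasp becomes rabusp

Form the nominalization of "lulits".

lulitssoth

dukakhafp and dunitp both end in -p yet inflect differently (duinkakhafp, dunitppoth), so the final letter is not what conditions the rule; the second-to-last letter is.
"lulits" has second-to-last letter 't'. The stems whose second-to-last letter is 't' (liletw → liletwwoth, dunitp → dunitppoth) double the final consonant and add -oth.
So lulits → lulitssoth.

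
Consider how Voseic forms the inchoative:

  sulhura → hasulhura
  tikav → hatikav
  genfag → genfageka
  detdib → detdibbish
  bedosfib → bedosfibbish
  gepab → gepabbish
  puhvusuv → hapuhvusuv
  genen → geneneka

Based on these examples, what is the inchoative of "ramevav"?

genfag and gepab both have last vowel 'a' yet inflect differently (genfageka, gepabbish), so the last vowel is not what conditions the rule; the final letter is.
"ramevav" ends in -v. The stems ending in -v (puhvusuv → hapuhvusuv, tikav → hatikav) add the prefix ha-.
So ramevav → haramevav.

haramevav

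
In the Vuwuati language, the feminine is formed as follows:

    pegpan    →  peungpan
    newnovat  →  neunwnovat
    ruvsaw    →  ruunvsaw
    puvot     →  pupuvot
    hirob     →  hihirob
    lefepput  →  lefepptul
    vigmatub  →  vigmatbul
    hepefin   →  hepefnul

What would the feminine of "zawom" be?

zazawom

newnovat and puvot both end in -t yet inflect differently (neunwnovat, pupuvot), so the final letter is not what conditions the rule; the last vowel is.
"zawom" has last vowel 'o'. The stems whose last vowel is 'o' (puvot → pupuvot, hirob → hihirob) repeat the first consonant+vowel as a prefix.
So zawom → zazawom.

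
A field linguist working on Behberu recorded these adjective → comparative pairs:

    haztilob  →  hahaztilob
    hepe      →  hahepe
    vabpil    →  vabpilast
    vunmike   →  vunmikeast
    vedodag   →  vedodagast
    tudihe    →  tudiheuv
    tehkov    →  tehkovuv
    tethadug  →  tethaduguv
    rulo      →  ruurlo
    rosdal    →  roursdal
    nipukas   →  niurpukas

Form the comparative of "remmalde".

reurmmalde

"remmalde" begins with r-. The stems beginning with r- (rulo → ruurlo, rosdal → roursdal) insert -ur- after the first vowel.
The other patterns: stems beginning with h- add the prefix ha-; stems beginning with v- add -ast; stems beginning with t- add -uv.
So remmalde → reurmmalde.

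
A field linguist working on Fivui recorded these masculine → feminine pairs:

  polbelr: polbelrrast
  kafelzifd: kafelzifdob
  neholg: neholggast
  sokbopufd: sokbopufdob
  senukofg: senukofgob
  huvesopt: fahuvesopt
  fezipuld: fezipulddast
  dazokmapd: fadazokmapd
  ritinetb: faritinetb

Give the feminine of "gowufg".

"gowufg" has second-to-last letter 'f'. The stems whose second-to-last letter is 'f' (sokbopufd → sokbopufdob, kafelzifd → kafelzifdob, senukofg → senukofgob) add -ob.
The other patterns: stems whose second-to-last letter is 'l' double the final consonant and add -ast; stems whose second-to-last letter is 'p' or 't' add the prefix fa-.
So gowufg → gowufgob.

gowufgob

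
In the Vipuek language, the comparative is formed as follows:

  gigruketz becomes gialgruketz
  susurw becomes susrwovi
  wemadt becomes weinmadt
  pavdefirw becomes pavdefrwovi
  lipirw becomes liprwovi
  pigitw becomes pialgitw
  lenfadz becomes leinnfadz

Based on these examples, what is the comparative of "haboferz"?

habofrzovi

"haboferz" has second-to-last letter 'r'. The stems whose second-to-last letter is 'r' (pavdefirw → pavdefrwovi, lipirw → liprwovi, susurw → susrwovi) delete the last vowel and add -ovi.
The other patterns: stems whose second-to-last letter is 't' insert -al- after the first vowel; stems whose second-to-last letter is 'd' insert -in- after the first vowel.
So haboferz → habofrzovi.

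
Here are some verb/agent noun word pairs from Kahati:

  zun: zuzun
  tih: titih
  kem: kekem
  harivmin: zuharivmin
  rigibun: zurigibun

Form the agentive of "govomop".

zugovomop

tih and harivmin both have last vowel 'i' yet inflect differently (titih, zuharivmin), so the last vowel is not what conditions the rule; the number of vowels is.
"govomop" has 3 vowels. The stems with 3 vowels (rigibun → zurigibun, harivmin → zuharivmin) add the prefix zu-.
The other pattern: stems with 1 vowel repeat the first consonant+vowel as a prefix.
So govomop → zugovomop.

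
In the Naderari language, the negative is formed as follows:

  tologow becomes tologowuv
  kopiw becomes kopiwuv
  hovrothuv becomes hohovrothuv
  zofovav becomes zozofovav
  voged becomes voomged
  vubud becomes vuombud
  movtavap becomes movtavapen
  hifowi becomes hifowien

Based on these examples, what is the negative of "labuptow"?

"labuptow" ends in -w. The stems ending in -w (tologow → tologowuv, kopiw → kopiwuv) add -uv.
The other patterns: stems ending in -v repeat the first consonant+vowel as a prefix; stems ending in -d insert -om- after the first vowel; stems ending in -i or -p add -en.
So labuptow → labuptowuv.

labuptowuv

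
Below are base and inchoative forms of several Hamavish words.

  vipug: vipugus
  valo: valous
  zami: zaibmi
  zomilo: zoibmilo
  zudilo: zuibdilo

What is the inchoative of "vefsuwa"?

vefsuwaus

valo and zomilo both end in -o yet inflect differently (valous, zoibmilo), so the final letter is not what conditions the rule; the first letter is.
"vefsuwa" begins with v-. The stems beginning with v- (vipug → vipugus, valo → valous) add -us.
The other pattern: stems beginning with z- insert -ib- after the first vowel.
So vefsuwa → vefsuwaus.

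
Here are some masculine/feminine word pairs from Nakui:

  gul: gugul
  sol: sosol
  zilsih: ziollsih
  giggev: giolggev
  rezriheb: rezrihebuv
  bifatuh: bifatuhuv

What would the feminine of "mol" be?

zilsih and bifatuh both end in -h yet inflect differently (ziollsih, bifatuhuv), so the final letter is not what conditions the rule; the number of vowels is.
"mol" has 1 vowel. The stems with 1 vowel (gul → gugul, sol → sosol) repeat the first consonant+vowel as a prefix.
So mol → momol.

momol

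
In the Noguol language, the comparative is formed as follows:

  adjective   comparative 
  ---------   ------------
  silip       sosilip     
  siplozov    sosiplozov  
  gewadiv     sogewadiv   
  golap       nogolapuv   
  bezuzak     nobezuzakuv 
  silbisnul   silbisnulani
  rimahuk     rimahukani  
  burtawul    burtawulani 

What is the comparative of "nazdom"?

"nazdom" has last vowel 'o'. The one such stem in the data (siplozov → sosiplozov) adds the prefix so-, so the same rule applies.
The other patterns: stems whose last vowel is 'a' add no- … -uv around the stem; stems whose last vowel is 'u' add -ani.
So nazdom → sonazdom.

sonazdom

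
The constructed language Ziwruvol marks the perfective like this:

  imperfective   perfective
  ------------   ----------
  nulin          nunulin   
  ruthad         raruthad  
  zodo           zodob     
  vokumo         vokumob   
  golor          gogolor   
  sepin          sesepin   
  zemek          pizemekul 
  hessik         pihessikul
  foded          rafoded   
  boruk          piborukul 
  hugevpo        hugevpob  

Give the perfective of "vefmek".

foded and zemek both have last vowel 'e' yet inflect differently (rafoded, pizemekul), so the last vowel is not what conditions the rule; the final letter is.
"vefmek" ends in -k. The stems ending in -k (hessik → pihessikul, zemek → pizemekul, boruk → piborukul) add pi- … -ul around the stem.
The other patterns: stems ending in -d add the prefix ra-; stems ending in -o drop the final letter and add -ob; stems ending in -n or -r repeat the first consonant+vowel as a prefix.
So vefmek → pivefmekul.

pivefmekul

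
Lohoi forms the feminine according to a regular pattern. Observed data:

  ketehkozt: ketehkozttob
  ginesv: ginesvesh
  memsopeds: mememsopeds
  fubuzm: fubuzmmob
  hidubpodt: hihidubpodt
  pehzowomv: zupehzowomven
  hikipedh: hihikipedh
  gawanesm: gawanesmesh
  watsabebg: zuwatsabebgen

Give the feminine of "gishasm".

hidubpodt and ketehkozt both end in -t yet inflect differently (hihidubpodt, ketehkozttob), so the final letter is not what conditions the rule; the second-to-last letter is.
"gishasm" has second-to-last letter 's'. The stems whose second-to-last letter is 's' (ginesv → ginesvesh, gawanesm → gawanesmesh) add -esh.
The other patterns: stems whose second-to-last letter is 'd' repeat the first consonant+vowel as a prefix; stems whose second-to-last letter is 'z' double the final consonant and add -ob; stems whose second-to-last letter is 'b' or 'm' add zu- … -en around the stem.
So gishasm → gishasmesh.

gishasmesh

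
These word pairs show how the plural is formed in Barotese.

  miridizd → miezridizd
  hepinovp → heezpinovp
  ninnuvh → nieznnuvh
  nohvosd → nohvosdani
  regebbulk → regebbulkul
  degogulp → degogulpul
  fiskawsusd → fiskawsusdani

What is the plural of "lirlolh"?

"lirlolh" has second-to-last letter 'l'. The stems whose second-to-last letter is 'l' (regebbulk → regebbulkul, degogulp → degogulpul) add -ul.
The other patterns: stems whose second-to-last letter is 's' add -ani; stems whose second-to-last letter is 'v' or 'z' insert -ez- after the first vowel.
So lirlolh → lirlolhul.

lirlolhul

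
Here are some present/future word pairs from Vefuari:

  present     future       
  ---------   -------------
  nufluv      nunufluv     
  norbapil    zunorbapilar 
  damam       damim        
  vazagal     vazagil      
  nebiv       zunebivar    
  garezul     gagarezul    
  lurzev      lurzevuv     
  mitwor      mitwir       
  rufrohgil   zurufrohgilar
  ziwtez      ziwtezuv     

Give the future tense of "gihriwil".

garezul and norbapil both end in -l yet inflect differently (gagarezul, zunorbapilar), so the final letter is not what conditions the rule; the last vowel is.
"gihriwil" has last vowel 'i'. The stems whose last vowel is 'i' (norbapil → zunorbapilar, rufrohgil → zurufrohgilar, nebiv → zunebivar) add zu- … -ar around the stem.
The other patterns: stems whose last vowel is 'u' repeat the first consonant+vowel as a prefix; stems whose last vowel is 'a' or 'o' change the last vowel to 'i'; stems whose last vowel is 'e' add -uv.
So gihriwil → zugihriwilar.

zugihriwilar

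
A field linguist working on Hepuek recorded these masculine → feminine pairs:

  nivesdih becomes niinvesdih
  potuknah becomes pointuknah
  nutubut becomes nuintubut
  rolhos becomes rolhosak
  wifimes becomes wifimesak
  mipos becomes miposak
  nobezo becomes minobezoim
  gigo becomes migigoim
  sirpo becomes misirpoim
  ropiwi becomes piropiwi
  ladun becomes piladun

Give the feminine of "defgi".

rolhos and nobezo both have last vowel 'o' yet inflect differently (rolhosak, minobezoim), so the last vowel is not what conditions the rule; the final letter is.
"defgi" ends in -i. The one such stem in the data (ropiwi → piropiwi) adds the prefix pi-, so the same rule applies.
So defgi → pidefgi.

pidefgi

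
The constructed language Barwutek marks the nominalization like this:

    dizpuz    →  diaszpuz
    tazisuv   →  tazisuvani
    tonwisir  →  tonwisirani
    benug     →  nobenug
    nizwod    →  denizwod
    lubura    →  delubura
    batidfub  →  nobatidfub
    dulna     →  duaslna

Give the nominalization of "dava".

dulna and lubura both end in -a yet inflect differently (duaslna, delubura), so the final letter is not what conditions the rule; the first letter is.
"dava" begins with d-. The stems beginning with d- (dizpuz → diaszpuz, dulna → duaslna) insert -as- after the first vowel.
So dava → daasva.

daasva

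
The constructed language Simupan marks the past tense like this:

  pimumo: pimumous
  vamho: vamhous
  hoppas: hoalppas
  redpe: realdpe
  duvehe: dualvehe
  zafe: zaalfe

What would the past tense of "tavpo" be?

vamho and hoppas both have 2 vowels yet inflect differently (vamhous, hoalppas), so the number of vowels is not what conditions the rule; the final letter is.
"tavpo" ends in -o. The stems ending in -o (pimumo → pimumous, vamho → vamhous) add -us.
So tavpo → tavpous.

tavpous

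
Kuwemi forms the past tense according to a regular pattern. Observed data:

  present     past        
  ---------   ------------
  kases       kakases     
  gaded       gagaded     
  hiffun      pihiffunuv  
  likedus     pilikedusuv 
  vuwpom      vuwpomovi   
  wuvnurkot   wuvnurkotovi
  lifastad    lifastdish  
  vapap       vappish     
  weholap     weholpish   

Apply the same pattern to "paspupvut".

pipaspupvutuv

kases and likedus both end in -s yet inflect differently (kakases, pilikedusuv), so the final letter is not what conditions the rule; the last vowel is.
"paspupvut" has last vowel 'u'. The stems whose last vowel is 'u' (hiffun → pihiffunuv, likedus → pilikedusuv) add pi- … -uv around the stem.
So paspupvut → pipaspupvutuv.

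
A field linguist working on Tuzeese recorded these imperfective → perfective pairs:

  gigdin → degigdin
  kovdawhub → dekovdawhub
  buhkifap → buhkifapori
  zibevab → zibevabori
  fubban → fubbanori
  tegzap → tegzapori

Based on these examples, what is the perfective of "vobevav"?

vobevavori

"vobevav" has last vowel 'a'. The stems whose last vowel is 'a' (tegzap → tegzapori, buhkifap → buhkifapori, fubban → fubbanori) add -ori.
So vobevav → vobevavori.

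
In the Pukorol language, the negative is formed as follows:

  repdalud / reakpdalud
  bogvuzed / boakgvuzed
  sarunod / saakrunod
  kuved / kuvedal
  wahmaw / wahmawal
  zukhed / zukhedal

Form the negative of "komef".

"komef" has 2 vowels. The stems with 2 vowels (kuved → kuvedal, wahmaw → wahmawal, zukhed → zukhedal) add -al.
The other pattern: stems with 3 vowels insert -ak- after the first vowel.
So komef → komefal.

komefal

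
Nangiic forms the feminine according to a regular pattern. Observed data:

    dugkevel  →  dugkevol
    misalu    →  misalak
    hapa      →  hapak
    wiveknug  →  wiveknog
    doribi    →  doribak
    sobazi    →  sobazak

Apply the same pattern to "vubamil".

vubamol

"vubamil" ends in a consonant. The stems ending in a consonant (wiveknug → wiveknog, dugkevel → dugkevol) change the last vowel to 'o'.
The other pattern: stems ending in a vowel drop the final letter and add -ak.
So vubamil → vubamol.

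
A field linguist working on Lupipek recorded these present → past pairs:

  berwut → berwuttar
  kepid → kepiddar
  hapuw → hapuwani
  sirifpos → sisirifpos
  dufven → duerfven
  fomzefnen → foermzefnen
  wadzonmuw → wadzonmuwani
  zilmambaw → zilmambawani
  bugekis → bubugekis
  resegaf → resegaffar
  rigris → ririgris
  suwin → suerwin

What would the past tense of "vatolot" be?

suwin and bugekis both have last vowel 'i' yet inflect differently (suerwin, bubugekis), so the last vowel is not what conditions the rule; the final letter is.
"vatolot" ends in -t. The one such stem in the data (berwut → berwuttar) doubles the final consonant and adds -ar (as do kepid, resegaf), so the same rule applies.
So vatolot → vatolottar.

vatolottar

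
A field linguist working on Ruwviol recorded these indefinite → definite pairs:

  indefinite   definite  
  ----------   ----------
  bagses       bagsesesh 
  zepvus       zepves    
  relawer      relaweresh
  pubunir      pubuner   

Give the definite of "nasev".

relawer and pubunir both end in -r yet inflect differently (relaweresh, pubuner), so the final letter is not what conditions the rule; the last vowel is.
"nasev" has last vowel 'e'. The stems whose last vowel is 'e' (bagses → bagsesesh, relawer → relaweresh) add -esh.
So nasev → nasevesh.

nasevesh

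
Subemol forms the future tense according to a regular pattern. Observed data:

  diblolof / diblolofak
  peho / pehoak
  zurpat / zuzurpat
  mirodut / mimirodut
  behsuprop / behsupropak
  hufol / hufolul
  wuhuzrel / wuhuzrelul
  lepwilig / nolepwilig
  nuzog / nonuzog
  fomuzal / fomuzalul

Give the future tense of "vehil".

hufol and nuzog both have last vowel 'o' yet inflect differently (hufolul, nonuzog), so the last vowel is not what conditions the rule; the final letter is.
"vehil" ends in -l. The stems ending in -l (wuhuzrel → wuhuzrelul, hufol → hufolul, fomuzal → fomuzalul) add -ul.
So vehil → vehilul.

vehilul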